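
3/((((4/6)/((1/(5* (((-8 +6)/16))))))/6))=-216/5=-43.20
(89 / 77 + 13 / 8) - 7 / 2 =-443 / 616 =-0.72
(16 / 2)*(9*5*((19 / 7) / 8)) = 855 / 7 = 122.14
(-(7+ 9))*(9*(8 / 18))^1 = -64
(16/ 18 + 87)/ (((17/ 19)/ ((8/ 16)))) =15029/ 306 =49.11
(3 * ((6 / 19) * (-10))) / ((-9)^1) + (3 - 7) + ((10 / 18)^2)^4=-2403194501 / 817887699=-2.94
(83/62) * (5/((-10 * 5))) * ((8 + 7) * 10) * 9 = -11205/62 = -180.73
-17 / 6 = -2.83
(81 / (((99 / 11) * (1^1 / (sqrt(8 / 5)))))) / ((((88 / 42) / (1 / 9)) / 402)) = 4221 * sqrt(10) / 55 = 242.69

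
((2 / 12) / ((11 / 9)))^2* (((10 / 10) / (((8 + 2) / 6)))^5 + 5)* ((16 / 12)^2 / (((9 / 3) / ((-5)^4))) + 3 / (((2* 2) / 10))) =1471757 / 41250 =35.68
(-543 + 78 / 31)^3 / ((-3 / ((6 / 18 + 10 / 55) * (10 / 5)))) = 17769274815750 / 327701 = 54224048.19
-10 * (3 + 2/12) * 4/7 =-380/21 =-18.10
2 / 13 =0.15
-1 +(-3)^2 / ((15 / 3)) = 4 / 5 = 0.80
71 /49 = 1.45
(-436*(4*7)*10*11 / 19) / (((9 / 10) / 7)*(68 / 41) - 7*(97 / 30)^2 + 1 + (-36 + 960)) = -346865904000 / 4181518081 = -82.95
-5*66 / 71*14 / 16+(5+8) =8.93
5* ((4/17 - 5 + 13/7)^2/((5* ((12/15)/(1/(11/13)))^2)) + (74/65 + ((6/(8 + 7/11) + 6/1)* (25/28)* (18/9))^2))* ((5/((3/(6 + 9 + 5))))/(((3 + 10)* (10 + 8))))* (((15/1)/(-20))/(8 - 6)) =-198015493392175/5017812591792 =-39.46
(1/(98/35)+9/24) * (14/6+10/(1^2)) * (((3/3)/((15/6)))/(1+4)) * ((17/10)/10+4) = 210863/70000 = 3.01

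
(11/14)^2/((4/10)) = 1.54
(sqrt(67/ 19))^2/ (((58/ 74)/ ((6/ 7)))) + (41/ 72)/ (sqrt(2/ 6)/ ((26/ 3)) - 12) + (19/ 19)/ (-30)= 42525553723/ 11263327110 - 533 * sqrt(3)/ 3504276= 3.78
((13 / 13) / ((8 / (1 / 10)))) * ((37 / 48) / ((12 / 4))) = 0.00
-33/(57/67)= -737/19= -38.79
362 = 362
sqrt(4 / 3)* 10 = 20* sqrt(3) / 3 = 11.55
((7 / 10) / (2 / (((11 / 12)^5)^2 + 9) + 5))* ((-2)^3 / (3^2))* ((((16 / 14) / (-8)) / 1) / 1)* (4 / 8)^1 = 1166387405234 / 136791145868985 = 0.01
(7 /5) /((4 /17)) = 119 /20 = 5.95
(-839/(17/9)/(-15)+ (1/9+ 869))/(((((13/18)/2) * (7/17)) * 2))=1375046/455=3022.08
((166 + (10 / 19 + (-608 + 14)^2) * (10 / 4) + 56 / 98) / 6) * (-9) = -352020897 / 266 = -1323386.83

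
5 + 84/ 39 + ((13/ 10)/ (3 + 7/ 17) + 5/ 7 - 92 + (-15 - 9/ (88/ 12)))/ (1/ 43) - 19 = -2681420407/ 580580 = -4618.52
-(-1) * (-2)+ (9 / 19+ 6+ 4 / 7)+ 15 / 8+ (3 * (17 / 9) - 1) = 36985 / 3192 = 11.59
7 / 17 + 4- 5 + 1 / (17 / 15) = 5 / 17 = 0.29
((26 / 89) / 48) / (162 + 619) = 13 / 1668216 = 0.00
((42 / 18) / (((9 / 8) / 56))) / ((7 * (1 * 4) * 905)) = 0.00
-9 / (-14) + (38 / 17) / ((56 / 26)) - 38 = -4322 / 119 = -36.32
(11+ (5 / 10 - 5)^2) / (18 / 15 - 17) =-625 / 316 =-1.98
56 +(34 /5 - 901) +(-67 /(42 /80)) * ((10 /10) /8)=-854.15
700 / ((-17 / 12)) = -494.12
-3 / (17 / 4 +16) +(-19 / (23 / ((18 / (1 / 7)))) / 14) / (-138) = -2693 / 28566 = -0.09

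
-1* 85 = -85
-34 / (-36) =17 / 18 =0.94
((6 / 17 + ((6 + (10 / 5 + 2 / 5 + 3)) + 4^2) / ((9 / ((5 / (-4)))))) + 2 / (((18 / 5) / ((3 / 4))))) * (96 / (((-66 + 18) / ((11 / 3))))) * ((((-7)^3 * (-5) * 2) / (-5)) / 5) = -7010234 / 2295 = -3054.57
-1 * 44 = -44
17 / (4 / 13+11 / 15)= 3315 / 203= 16.33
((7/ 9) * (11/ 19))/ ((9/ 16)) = 1232/ 1539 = 0.80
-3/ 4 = -0.75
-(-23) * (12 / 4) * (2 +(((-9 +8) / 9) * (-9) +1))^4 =17664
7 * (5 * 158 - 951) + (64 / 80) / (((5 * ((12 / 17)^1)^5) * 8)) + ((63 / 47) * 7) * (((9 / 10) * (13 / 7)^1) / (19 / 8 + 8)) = -54619681674163 / 48534681600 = -1125.37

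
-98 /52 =-49 /26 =-1.88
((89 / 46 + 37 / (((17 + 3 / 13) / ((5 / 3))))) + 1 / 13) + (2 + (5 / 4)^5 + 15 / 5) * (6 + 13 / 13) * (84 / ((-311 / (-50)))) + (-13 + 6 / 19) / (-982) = 1787965094452309 / 2331824896128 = 766.77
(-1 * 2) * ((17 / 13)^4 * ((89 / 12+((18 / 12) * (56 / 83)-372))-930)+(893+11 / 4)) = 5774.09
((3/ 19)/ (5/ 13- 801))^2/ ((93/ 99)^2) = 1656369/ 37580725217344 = 0.00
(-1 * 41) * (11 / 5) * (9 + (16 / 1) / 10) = -23903 / 25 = -956.12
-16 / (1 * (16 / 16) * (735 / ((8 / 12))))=-32 / 2205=-0.01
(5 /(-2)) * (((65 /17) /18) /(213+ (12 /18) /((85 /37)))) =-1625 /652668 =-0.00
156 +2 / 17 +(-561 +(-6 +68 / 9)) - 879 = -196196 / 153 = -1282.33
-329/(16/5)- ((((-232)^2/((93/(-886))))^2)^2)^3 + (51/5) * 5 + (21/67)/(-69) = -3410663875976745406318287284686678704503781067778111067737052559295784233486670196676351572565777/10320910310651363326693778256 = -330461536174467044736032600000000000000000000000000000000000000000000.00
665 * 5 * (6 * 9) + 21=179571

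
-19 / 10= -1.90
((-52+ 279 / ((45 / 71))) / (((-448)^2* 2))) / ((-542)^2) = 1941 / 589596098560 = 0.00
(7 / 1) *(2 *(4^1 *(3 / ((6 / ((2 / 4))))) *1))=14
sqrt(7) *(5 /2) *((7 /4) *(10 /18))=175 *sqrt(7) /72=6.43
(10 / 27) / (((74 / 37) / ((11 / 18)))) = 55 / 486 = 0.11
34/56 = 0.61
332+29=361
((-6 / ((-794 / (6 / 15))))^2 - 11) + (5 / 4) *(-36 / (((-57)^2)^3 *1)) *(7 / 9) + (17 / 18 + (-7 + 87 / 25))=-3669082448825260363 / 270271437723382050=-13.58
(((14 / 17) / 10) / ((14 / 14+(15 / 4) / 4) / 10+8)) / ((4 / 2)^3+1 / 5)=1120 / 913767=0.00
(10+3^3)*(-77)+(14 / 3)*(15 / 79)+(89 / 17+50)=-3750836 / 1343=-2792.88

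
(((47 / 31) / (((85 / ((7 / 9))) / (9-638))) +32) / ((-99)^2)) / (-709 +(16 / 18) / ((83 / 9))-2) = -2694761 / 806739666975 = -0.00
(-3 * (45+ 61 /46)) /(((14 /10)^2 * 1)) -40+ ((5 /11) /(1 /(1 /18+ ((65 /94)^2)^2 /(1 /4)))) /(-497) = -17148747080232065 /154621144092492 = -110.91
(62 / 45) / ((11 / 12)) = 1.50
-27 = -27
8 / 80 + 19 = 191 / 10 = 19.10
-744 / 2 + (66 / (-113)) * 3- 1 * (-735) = 40821 / 113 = 361.25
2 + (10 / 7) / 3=52 / 21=2.48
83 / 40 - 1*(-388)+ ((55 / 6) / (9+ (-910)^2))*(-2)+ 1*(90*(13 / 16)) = 5753701057 / 12421635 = 463.20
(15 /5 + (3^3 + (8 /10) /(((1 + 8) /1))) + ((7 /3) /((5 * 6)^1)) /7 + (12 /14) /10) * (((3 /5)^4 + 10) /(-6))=-13377403 /262500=-50.96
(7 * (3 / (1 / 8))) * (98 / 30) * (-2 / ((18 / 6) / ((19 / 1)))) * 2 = -208544 / 15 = -13902.93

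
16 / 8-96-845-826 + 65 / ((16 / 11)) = -27525 / 16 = -1720.31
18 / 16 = 9 / 8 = 1.12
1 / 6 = 0.17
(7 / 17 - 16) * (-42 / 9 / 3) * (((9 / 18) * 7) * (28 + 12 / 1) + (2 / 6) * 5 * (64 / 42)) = 4759400 / 1377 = 3456.35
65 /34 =1.91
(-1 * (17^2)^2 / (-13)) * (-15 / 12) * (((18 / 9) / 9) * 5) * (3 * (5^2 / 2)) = -52200625 / 156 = -334619.39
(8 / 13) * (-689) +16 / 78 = -16528 / 39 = -423.79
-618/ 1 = -618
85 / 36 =2.36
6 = 6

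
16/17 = 0.94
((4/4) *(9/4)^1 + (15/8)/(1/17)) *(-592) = -20202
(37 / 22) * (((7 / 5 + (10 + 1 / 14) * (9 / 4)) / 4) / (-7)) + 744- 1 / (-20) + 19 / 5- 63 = 683.40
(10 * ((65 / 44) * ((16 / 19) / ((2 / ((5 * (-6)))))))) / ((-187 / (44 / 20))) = 7800 / 3553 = 2.20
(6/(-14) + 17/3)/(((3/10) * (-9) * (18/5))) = -2750/5103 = -0.54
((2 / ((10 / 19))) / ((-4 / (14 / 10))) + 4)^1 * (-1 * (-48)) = 3204 / 25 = 128.16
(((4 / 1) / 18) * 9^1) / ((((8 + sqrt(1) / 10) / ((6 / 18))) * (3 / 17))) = 340 / 729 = 0.47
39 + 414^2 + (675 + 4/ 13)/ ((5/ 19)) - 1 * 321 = 11289211/ 65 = 173680.17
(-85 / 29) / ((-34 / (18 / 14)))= 45 / 406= 0.11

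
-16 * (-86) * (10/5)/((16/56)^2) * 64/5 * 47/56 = 1810816/5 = 362163.20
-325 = -325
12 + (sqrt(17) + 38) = sqrt(17) + 50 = 54.12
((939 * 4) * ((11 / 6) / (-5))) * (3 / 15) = -6886 / 25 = -275.44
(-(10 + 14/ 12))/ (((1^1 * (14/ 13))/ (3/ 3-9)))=1742/ 21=82.95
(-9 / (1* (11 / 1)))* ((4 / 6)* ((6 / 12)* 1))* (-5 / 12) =5 / 44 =0.11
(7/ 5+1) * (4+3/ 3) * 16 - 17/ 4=751/ 4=187.75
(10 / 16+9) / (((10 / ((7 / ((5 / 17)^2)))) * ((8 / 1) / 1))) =155771 / 16000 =9.74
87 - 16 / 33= 2855 / 33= 86.52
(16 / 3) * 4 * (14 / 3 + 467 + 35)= 97280 / 9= 10808.89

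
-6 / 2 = -3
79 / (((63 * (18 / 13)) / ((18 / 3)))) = 1027 / 189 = 5.43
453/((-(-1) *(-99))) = -151/33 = -4.58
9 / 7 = 1.29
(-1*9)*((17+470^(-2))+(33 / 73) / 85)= -41956078329 / 274136900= -153.05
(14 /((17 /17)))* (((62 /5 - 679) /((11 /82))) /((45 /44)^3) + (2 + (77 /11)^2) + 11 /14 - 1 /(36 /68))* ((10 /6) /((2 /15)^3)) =-9770821307 /216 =-45235283.83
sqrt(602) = 24.54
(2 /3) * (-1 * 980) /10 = -196 /3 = -65.33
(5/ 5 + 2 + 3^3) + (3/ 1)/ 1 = 33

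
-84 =-84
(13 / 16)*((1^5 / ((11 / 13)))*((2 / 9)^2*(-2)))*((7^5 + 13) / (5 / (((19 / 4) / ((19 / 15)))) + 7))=-284258 / 1485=-191.42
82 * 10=820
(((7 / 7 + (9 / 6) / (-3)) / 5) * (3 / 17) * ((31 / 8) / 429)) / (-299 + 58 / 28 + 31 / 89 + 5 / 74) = -714581 / 1329254074720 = -0.00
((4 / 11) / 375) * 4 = 16 / 4125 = 0.00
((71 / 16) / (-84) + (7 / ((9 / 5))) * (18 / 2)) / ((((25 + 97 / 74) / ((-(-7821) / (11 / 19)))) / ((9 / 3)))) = 7825552059 / 145376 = 53829.74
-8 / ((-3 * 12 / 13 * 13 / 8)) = 16 / 9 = 1.78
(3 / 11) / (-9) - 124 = -4093 / 33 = -124.03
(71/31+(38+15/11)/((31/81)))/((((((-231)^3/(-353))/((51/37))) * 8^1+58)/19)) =2044018613/207422110885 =0.01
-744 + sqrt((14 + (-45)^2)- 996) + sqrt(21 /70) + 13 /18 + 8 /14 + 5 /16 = -748333 /1008 + sqrt(30) /10 + sqrt(1043) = -709.55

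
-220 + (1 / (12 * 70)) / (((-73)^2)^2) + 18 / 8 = -5194322261309 / 23854522440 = -217.75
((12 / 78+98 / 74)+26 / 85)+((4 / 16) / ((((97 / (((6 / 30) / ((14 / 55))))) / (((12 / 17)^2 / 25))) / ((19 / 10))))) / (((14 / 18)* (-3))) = 147339929242 / 82588722125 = 1.78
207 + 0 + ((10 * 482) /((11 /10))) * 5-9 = 243178 /11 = 22107.09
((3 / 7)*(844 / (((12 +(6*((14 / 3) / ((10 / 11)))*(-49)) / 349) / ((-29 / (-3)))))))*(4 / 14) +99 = 75197767 / 328153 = 229.15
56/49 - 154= -1070/7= -152.86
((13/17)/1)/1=13/17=0.76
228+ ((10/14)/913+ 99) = 2089862/6391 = 327.00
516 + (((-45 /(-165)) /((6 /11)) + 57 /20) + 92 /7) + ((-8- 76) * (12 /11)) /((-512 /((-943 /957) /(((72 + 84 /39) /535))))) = 2012580359717 /3788597120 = 531.22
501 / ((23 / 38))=19038 / 23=827.74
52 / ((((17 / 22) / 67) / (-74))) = -5671952 / 17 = -333644.24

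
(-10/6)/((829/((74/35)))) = -74/17409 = -0.00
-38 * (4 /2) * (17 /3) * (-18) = 7752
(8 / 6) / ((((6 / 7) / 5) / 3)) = 70 / 3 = 23.33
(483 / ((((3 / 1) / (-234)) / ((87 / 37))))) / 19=-3277638 / 703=-4662.36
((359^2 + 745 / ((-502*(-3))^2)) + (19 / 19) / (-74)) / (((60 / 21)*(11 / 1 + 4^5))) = 75707439913273 / 1737088772400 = 43.58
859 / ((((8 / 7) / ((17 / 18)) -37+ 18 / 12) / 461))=-11548.56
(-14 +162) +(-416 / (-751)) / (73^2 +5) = 296431924 / 2002917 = 148.00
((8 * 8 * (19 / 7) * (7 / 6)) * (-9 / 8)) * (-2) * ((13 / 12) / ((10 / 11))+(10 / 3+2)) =14877 / 5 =2975.40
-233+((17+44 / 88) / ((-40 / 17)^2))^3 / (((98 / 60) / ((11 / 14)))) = -217.81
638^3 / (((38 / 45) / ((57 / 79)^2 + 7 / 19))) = 615969667847160 / 2253001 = 273399642.45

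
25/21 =1.19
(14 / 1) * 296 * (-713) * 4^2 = -47274752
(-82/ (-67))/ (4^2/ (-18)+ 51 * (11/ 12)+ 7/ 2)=2952/ 119059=0.02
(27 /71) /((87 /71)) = 9 /29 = 0.31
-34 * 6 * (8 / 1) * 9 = -14688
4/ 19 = 0.21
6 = 6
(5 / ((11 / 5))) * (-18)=-40.91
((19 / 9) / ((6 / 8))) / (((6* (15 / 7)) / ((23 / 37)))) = 6118 / 44955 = 0.14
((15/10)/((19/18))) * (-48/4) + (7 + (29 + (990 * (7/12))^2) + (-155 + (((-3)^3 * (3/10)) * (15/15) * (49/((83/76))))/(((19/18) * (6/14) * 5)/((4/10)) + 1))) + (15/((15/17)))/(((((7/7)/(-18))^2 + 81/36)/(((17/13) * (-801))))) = 418822771038679/1287052780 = 325412.27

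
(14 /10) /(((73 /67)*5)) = 0.26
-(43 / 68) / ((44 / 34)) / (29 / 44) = -0.74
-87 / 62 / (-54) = 29 / 1116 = 0.03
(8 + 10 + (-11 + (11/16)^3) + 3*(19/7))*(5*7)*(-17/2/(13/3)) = -113090715/106496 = -1061.92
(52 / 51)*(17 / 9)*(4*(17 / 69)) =3536 / 1863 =1.90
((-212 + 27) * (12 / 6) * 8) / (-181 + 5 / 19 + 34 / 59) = 82954 / 5049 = 16.43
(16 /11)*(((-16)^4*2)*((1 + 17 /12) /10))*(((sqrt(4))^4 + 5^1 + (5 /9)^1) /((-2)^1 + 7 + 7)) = 368705536 /4455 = 82762.19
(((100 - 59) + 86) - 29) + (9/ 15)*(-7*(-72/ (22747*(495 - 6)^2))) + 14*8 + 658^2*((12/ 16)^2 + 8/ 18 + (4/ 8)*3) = 118100668296581663/ 108785707740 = 1085626.69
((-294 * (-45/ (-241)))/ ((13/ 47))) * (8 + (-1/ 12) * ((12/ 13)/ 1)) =-64046430/ 40729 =-1572.50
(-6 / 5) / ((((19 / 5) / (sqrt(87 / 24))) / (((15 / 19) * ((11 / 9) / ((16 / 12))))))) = -165 * sqrt(58) / 2888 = -0.44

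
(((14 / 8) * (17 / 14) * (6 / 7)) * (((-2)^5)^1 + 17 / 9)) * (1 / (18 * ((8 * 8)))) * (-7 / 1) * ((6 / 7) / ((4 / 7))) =4607 / 9216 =0.50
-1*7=-7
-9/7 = -1.29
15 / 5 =3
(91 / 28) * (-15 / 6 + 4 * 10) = 975 / 8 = 121.88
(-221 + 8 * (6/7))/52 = -1499/364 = -4.12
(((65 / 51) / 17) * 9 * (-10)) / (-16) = 0.42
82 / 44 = 41 / 22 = 1.86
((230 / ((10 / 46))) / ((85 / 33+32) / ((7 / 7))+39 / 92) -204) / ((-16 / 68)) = 78475179 / 106259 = 738.53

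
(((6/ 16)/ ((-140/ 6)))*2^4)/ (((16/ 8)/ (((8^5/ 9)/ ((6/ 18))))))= -49152/ 35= -1404.34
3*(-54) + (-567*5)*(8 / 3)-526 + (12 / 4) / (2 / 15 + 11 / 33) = -8241.57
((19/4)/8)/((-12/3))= -19/128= -0.15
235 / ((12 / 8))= 470 / 3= 156.67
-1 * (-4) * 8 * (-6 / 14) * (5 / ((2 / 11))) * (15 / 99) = -400 / 7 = -57.14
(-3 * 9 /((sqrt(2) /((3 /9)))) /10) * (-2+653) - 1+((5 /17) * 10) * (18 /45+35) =1753 /17 - 5859 * sqrt(2) /20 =-311.18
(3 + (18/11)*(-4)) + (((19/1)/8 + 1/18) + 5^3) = 123.89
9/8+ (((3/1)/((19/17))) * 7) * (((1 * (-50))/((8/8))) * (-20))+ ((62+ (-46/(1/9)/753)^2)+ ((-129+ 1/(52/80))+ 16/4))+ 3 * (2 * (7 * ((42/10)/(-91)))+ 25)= 900278036111/47880760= 18802.50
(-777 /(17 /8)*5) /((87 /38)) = -393680 /493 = -798.54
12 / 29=0.41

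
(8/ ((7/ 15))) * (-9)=-1080/ 7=-154.29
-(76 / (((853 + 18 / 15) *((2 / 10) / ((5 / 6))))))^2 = -0.14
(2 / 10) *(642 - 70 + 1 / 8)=4577 / 40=114.42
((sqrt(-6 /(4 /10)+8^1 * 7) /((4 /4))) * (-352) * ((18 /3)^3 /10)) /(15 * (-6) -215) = 159.62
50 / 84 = 0.60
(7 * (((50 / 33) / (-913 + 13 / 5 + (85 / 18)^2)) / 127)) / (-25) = 7560 / 2009896031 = 0.00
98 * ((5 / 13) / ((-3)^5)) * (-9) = 490 / 351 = 1.40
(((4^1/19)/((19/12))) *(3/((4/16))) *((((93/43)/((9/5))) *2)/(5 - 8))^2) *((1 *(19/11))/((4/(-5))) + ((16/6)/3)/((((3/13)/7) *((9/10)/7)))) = 3412172728000/16057782873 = 212.49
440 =440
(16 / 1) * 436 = 6976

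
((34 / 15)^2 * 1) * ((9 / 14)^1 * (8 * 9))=237.81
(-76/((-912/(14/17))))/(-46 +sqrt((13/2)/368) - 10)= -144256/117712233 - 14 *sqrt(598)/117712233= -0.00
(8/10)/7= 4/35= 0.11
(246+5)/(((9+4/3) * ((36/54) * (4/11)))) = 24849/248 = 100.20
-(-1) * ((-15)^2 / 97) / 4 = 225 / 388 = 0.58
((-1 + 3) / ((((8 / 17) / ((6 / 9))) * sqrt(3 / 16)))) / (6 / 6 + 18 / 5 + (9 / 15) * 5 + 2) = 85 * sqrt(3) / 216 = 0.68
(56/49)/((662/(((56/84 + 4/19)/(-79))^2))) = 10000/46981829853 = 0.00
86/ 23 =3.74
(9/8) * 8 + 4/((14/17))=97/7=13.86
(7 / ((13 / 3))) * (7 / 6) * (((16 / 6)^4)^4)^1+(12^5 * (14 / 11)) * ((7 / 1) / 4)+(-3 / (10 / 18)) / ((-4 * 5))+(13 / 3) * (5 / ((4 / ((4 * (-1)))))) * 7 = 7926815570896096681 / 615568110300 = 12877235.58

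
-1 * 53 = -53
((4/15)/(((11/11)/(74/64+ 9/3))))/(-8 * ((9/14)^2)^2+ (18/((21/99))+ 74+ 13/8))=319333/45844455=0.01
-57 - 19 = -76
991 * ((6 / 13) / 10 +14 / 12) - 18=461723 / 390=1183.91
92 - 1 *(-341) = 433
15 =15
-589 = -589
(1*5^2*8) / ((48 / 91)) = 2275 / 6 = 379.17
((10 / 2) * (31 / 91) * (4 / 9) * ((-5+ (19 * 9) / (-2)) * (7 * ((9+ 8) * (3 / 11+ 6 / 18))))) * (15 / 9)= -95387000 / 11583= -8235.09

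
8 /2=4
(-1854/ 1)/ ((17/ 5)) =-9270/ 17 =-545.29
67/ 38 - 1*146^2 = -809941/ 38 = -21314.24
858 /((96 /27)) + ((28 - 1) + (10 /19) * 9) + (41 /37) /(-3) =9201313 /33744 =272.68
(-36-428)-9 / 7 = -3257 / 7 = -465.29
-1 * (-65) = 65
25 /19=1.32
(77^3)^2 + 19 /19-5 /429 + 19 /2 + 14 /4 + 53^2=89413202269243 /429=208422382911.99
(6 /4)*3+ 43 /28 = 169 /28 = 6.04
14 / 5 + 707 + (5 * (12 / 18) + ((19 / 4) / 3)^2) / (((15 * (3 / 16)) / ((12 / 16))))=384133 / 540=711.36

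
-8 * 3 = -24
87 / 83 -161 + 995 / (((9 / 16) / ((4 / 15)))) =698636 / 2241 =311.75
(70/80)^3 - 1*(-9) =4951/512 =9.67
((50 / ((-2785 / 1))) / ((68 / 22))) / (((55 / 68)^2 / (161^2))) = -7050512 / 30635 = -230.15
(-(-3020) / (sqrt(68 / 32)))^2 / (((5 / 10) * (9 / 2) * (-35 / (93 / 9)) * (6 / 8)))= -7237949440 / 9639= -750902.53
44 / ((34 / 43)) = 946 / 17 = 55.65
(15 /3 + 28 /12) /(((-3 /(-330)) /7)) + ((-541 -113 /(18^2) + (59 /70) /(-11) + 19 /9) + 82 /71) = 45243699407 /8856540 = 5108.51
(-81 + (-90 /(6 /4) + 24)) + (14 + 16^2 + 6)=159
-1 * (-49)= 49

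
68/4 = 17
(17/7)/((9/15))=85/21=4.05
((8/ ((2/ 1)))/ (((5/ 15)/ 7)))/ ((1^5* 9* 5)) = 1.87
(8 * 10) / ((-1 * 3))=-80 / 3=-26.67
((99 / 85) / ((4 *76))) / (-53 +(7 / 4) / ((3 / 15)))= -33 / 381140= -0.00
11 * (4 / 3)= 44 / 3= 14.67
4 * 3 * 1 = 12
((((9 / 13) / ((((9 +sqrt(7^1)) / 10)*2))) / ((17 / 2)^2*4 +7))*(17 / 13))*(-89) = -612765 / 3701776 +68085*sqrt(7) / 3701776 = -0.12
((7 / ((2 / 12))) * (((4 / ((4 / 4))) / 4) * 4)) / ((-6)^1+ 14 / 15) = -630 / 19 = -33.16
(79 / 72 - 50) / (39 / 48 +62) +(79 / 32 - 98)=-27875909 / 289440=-96.31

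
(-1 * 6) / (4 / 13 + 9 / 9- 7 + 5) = 26 / 3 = 8.67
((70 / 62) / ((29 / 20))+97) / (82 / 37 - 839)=-3252411 / 27833939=-0.12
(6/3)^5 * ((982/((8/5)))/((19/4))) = 78560/19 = 4134.74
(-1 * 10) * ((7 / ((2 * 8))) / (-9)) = 35 / 72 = 0.49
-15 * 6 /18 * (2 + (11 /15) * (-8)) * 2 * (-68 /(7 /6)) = -15776 /7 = -2253.71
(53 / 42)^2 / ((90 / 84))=2809 / 1890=1.49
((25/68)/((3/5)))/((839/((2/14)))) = 125/1198092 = 0.00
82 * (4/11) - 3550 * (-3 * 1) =10679.82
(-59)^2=3481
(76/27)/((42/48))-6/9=482/189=2.55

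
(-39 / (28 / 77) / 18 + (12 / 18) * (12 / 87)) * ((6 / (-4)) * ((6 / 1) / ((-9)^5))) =-1361 / 1522152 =-0.00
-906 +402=-504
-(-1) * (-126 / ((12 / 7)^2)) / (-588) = 7 / 96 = 0.07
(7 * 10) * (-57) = -3990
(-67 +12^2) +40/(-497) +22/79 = 3031025/39263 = 77.20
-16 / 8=-2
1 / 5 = 0.20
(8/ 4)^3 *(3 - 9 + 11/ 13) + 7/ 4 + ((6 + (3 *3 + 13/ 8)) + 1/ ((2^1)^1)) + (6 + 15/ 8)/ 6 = -4377/ 208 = -21.04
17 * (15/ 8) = 31.88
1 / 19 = 0.05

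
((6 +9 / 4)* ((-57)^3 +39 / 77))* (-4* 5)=213897330 / 7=30556761.43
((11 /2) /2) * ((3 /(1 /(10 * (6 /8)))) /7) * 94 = 23265 /28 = 830.89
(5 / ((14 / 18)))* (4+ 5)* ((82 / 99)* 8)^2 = 2151680 / 847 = 2540.35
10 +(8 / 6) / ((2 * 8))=121 / 12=10.08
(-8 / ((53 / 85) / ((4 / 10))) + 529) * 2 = 55530 / 53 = 1047.74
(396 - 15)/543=127/181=0.70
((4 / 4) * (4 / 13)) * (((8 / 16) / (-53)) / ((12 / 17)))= -17 / 4134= -0.00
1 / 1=1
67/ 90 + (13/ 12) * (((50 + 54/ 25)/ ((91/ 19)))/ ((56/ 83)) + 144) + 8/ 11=84872213/ 485100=174.96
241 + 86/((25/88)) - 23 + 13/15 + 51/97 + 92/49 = 186789332/356475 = 523.99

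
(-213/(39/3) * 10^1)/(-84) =355/182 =1.95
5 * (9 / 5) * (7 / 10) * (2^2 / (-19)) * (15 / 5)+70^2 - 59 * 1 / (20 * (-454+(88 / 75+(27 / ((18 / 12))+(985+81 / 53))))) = 4080071774857 / 833345320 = 4896.02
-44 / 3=-14.67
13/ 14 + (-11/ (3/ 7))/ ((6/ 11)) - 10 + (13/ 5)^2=-77753/ 1575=-49.37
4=4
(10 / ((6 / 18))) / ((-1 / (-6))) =180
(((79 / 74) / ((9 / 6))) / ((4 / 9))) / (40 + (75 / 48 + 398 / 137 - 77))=-129876 / 2638507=-0.05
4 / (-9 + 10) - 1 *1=3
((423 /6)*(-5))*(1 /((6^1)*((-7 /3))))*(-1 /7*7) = -25.18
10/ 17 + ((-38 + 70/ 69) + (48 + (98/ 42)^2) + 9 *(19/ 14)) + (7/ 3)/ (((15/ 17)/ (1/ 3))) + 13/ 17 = 22840441/ 738990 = 30.91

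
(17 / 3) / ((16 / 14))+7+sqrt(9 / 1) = 359 / 24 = 14.96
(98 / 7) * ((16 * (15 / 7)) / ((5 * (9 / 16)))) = 512 / 3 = 170.67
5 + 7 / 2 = 17 / 2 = 8.50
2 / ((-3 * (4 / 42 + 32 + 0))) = -7 / 337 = -0.02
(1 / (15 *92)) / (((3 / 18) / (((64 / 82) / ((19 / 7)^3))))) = 5488 / 32340185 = 0.00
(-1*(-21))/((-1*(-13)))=21/13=1.62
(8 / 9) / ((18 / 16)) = 64 / 81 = 0.79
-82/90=-0.91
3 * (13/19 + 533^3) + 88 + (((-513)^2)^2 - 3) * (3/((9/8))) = 3517698985892/19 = 185142051889.05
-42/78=-7/13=-0.54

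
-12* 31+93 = -279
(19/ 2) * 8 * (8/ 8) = 76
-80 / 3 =-26.67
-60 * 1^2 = -60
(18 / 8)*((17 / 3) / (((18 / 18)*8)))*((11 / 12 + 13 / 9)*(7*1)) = 10115 / 384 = 26.34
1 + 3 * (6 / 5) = 23 / 5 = 4.60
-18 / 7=-2.57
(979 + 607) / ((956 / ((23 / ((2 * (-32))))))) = -18239 / 30592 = -0.60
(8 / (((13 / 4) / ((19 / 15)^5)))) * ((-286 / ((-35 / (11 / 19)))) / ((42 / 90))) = 1009205824 / 12403125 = 81.37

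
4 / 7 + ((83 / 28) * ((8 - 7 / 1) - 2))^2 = 7337 / 784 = 9.36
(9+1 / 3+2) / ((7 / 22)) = 748 / 21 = 35.62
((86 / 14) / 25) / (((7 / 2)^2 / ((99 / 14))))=8514 / 60025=0.14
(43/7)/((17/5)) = 1.81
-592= -592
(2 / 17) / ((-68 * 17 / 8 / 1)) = -0.00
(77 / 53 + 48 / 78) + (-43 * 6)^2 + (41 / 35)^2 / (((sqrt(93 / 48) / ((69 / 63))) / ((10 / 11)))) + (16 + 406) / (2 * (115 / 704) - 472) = 309304 * sqrt(31) / 1754445 + 7614655195793 / 114393981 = 66566.16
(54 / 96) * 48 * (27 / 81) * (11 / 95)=99 / 95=1.04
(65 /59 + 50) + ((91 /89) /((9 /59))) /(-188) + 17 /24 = 919998745 /17769384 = 51.77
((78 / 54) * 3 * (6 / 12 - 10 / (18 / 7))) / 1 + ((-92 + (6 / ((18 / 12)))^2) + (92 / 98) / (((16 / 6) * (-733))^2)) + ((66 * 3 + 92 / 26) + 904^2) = 817326.85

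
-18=-18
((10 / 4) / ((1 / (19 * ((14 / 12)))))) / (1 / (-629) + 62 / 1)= 0.89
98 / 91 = 1.08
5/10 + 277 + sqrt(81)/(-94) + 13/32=417827/1504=277.81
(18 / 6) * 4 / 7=12 / 7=1.71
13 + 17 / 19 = 13.89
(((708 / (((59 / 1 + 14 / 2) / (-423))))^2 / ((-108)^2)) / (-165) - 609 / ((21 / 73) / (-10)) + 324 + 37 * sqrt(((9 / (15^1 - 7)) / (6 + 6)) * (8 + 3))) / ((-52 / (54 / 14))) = -15440908031 / 9689680 - 999 * sqrt(66) / 2912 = -1596.33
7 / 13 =0.54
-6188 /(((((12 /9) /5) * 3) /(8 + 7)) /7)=-812175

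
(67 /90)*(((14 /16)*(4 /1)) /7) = 67 /180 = 0.37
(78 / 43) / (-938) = -39 / 20167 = -0.00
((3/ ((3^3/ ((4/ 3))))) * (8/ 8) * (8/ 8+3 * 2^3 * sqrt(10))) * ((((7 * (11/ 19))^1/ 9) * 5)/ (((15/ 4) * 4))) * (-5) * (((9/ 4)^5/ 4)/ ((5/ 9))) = -168399 * sqrt(10)/ 2432-56133/ 19456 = -221.85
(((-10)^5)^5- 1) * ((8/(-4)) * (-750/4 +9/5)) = -18570000000000000000000001857/5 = -3714000000000000000000000000.00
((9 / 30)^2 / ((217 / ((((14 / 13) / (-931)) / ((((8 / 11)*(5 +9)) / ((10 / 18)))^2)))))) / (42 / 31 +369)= -121 / 31374824173056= -0.00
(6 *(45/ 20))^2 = 729/ 4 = 182.25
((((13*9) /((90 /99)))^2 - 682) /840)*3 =1588169 /28000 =56.72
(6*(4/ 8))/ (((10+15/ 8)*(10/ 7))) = 84/ 475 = 0.18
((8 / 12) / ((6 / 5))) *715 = 397.22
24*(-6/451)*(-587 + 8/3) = 84144/451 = 186.57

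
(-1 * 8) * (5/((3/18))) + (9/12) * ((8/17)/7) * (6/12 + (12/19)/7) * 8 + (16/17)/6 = -11376688/47481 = -239.61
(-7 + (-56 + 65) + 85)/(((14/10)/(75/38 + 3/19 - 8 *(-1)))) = 23925/38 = 629.61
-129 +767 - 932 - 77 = -371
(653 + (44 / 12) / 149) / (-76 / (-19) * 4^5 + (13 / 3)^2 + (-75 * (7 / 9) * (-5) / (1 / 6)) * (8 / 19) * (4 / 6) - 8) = 16638414 / 117152591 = 0.14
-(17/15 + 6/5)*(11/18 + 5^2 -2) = -2975/54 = -55.09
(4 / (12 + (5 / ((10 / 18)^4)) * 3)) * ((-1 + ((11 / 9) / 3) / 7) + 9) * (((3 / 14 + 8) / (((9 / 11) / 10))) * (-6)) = -418825000 / 3655449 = -114.58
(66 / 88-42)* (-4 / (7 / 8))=1320 / 7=188.57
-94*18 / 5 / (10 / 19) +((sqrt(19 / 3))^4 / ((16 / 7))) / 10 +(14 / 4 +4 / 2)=-4577077 / 7200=-635.71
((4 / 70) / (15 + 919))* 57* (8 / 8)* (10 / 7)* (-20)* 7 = -2280 / 3269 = -0.70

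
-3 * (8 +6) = -42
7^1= 7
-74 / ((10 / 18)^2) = -5994 / 25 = -239.76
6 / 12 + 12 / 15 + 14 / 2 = 83 / 10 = 8.30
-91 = -91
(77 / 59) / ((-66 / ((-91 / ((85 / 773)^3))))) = 294223877129 / 217400250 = 1353.37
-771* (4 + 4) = -6168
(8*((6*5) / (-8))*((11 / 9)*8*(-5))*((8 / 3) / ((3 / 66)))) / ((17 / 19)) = 14713600 / 153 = 96167.32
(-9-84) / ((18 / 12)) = -62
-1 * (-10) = 10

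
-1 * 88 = -88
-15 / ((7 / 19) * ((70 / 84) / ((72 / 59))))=-24624 / 413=-59.62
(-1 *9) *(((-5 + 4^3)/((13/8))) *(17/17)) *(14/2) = -29736/13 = -2287.38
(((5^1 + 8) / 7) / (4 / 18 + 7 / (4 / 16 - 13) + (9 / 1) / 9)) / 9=221 / 721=0.31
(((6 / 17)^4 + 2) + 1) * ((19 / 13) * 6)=28711926 / 1085773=26.44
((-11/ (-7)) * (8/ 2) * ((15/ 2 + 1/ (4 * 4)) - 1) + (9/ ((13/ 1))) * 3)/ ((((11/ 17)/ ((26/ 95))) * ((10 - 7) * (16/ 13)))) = 165971/ 33440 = 4.96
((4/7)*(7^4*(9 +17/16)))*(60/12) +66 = 276379/4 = 69094.75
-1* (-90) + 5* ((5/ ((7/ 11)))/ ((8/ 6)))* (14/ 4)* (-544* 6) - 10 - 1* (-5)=-336515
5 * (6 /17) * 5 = 150 /17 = 8.82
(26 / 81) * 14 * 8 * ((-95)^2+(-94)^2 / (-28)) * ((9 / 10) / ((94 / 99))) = 69745104 / 235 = 296787.68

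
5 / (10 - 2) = 5 / 8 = 0.62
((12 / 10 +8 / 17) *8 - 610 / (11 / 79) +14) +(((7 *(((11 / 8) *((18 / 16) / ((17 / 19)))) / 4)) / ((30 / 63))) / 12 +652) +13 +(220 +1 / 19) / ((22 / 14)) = -3547.98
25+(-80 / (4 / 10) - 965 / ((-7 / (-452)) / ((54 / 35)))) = -4719319 / 49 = -96312.63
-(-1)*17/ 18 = 17/ 18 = 0.94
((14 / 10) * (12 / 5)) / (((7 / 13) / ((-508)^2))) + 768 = 40277184 / 25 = 1611087.36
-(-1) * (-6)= -6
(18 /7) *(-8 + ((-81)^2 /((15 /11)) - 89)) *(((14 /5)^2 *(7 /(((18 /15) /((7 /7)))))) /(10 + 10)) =3465084 /125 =27720.67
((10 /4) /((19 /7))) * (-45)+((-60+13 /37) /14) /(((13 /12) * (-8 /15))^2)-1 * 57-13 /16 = -1490618575 /13306384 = -112.02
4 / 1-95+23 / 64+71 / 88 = -63243 / 704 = -89.83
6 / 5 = 1.20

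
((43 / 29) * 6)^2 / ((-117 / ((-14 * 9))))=931896 / 10933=85.24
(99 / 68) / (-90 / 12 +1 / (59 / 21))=-0.20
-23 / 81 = -0.28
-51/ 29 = -1.76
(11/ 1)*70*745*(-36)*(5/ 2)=-51628500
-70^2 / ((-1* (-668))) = -1225 / 167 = -7.34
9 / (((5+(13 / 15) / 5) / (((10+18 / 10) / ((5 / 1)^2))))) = 1593 / 1940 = 0.82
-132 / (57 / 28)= -1232 / 19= -64.84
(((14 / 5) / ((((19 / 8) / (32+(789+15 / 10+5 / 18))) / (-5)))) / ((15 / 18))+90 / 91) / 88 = -15091787 / 228228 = -66.13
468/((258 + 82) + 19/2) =312/233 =1.34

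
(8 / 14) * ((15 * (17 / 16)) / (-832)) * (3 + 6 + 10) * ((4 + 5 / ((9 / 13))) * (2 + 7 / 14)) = -815575 / 139776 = -5.83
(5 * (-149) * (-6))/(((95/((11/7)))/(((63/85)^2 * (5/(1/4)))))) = 22303512/27455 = 812.37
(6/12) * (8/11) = 4/11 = 0.36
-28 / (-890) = 14 / 445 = 0.03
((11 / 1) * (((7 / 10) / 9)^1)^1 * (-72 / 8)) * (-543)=41811 / 10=4181.10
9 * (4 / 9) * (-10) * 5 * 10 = -2000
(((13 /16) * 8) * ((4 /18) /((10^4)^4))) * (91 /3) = 1183 /270000000000000000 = 0.00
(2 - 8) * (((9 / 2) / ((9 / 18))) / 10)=-27 / 5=-5.40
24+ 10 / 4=26.50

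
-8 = -8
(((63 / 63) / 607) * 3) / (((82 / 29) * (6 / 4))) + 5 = 124464 / 24887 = 5.00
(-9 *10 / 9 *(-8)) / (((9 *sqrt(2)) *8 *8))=5 *sqrt(2) / 72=0.10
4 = 4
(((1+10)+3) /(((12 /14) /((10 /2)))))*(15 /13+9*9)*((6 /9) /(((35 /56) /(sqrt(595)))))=279104*sqrt(595) /39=174566.11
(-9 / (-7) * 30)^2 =72900 / 49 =1487.76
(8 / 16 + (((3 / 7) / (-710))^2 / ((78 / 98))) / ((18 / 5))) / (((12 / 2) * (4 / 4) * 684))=3931981 / 32273691840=0.00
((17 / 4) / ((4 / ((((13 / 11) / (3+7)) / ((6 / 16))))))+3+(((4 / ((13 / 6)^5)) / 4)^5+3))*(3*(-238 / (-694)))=3510839184619735919070946942186567 / 538686340534932784284786668163620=6.52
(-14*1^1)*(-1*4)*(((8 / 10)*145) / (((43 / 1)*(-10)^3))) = -812 / 5375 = -0.15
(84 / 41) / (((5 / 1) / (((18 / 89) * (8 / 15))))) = 4032 / 91225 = 0.04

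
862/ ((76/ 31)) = 13361/ 38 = 351.61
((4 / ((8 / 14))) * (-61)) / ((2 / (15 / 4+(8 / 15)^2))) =-1550437 / 1800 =-861.35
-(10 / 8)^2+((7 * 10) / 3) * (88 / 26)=77.41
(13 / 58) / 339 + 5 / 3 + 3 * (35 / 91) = 721109 / 255606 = 2.82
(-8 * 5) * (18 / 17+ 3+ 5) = -6160 / 17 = -362.35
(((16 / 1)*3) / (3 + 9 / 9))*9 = 108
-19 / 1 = -19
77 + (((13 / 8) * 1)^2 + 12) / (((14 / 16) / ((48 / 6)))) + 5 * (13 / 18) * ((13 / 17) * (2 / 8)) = 1812539 / 8568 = 211.55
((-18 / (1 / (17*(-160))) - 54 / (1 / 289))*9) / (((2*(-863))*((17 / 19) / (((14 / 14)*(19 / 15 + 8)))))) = -7772463 / 4315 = -1801.27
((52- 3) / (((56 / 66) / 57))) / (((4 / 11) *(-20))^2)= 1593207 / 25600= 62.23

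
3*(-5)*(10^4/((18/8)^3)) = -3200000/243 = -13168.72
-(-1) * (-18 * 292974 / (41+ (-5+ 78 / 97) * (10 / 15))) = -1534597812 / 11117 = -138040.64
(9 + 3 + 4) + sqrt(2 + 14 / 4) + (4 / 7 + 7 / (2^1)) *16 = sqrt(22) / 2 + 568 / 7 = 83.49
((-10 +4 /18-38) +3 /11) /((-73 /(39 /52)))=4703 /9636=0.49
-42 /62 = -21 /31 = -0.68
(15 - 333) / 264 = -53 / 44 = -1.20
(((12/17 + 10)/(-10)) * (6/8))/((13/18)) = -189/170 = -1.11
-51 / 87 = -17 / 29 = -0.59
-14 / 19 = -0.74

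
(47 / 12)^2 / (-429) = -2209 / 61776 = -0.04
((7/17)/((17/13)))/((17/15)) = 1365/4913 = 0.28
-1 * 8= -8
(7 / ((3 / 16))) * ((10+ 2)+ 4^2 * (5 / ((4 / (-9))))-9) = -6608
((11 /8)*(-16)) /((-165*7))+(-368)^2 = 14219522 /105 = 135424.02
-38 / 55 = -0.69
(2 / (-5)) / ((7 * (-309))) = 0.00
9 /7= 1.29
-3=-3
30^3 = 27000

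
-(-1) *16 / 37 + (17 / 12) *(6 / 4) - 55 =-15523 / 296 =-52.44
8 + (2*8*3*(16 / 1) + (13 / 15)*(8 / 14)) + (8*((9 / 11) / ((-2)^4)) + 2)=1799269 / 2310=778.90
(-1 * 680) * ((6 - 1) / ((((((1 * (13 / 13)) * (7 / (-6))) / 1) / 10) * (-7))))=-204000 / 49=-4163.27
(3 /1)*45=135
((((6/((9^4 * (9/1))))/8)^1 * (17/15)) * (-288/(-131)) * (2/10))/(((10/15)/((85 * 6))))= 2312/477495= 0.00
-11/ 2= -5.50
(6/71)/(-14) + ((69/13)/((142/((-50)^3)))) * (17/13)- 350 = -542585557/83993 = -6459.89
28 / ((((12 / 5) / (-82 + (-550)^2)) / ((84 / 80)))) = 7409241 / 2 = 3704620.50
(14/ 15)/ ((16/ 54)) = 63/ 20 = 3.15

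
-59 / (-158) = 59 / 158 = 0.37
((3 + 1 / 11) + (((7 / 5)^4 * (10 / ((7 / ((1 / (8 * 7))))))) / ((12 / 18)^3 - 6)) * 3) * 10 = 30.39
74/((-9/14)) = -1036/9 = -115.11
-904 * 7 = -6328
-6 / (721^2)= -6 / 519841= -0.00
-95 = -95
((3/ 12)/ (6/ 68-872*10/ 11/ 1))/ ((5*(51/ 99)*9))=-121/ 8893410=-0.00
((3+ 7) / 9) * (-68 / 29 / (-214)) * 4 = 1360 / 27927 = 0.05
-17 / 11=-1.55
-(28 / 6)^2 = -196 / 9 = -21.78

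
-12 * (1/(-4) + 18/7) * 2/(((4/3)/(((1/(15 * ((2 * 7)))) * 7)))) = -1.39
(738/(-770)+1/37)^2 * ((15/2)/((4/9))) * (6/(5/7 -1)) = -1782403218/5797715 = -307.43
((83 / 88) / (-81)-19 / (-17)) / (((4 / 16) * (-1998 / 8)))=-268042 / 15131853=-0.02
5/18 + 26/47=703/846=0.83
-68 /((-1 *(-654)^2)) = 17 /106929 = 0.00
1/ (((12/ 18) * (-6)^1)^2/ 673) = 673/ 16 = 42.06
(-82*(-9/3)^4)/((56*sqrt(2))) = -3321*sqrt(2)/56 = -83.87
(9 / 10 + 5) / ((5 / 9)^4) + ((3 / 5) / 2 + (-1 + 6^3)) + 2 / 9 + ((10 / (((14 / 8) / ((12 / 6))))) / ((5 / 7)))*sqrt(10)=16*sqrt(10) + 7803508 / 28125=328.05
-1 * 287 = -287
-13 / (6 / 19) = -247 / 6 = -41.17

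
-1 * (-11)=11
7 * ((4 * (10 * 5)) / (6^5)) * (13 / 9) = 2275 / 8748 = 0.26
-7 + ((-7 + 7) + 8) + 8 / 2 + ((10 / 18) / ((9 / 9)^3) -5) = 0.56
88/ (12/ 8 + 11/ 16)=1408/ 35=40.23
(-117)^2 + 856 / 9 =124057 / 9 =13784.11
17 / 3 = 5.67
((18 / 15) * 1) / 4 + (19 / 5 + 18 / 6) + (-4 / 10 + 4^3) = 70.70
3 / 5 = 0.60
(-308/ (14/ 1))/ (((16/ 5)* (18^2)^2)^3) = -0.00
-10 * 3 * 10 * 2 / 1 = -600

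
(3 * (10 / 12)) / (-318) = -5 / 636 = -0.01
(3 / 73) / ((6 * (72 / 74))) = 37 / 5256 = 0.01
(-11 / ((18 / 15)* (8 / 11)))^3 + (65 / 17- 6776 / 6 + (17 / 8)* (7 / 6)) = -5875936597 / 1880064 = -3125.39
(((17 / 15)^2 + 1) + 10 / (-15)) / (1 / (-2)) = -728 / 225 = -3.24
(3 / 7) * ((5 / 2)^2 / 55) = 15 / 308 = 0.05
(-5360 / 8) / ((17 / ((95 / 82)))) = -45.66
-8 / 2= -4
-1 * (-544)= 544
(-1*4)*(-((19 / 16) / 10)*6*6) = 171 / 10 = 17.10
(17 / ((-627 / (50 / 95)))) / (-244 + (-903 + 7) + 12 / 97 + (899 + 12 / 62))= 511190 / 8621831229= 0.00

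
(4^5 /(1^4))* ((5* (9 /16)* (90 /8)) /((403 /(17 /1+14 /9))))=601200 /403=1491.81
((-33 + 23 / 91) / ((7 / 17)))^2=2566435600 / 405769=6324.87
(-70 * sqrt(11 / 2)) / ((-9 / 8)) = 280 * sqrt(22) / 9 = 145.92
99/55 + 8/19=2.22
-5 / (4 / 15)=-75 / 4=-18.75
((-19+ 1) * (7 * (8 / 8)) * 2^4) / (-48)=42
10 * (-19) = -190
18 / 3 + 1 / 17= 103 / 17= 6.06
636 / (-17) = -636 / 17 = -37.41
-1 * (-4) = 4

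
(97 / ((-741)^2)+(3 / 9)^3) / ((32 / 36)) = 15325 / 366054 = 0.04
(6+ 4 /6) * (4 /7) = 80 /21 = 3.81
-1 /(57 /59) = -59 /57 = -1.04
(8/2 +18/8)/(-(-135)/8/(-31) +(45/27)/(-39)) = -36270/3407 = -10.65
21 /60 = 7 /20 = 0.35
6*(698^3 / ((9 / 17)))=11562325328 / 3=3854108442.67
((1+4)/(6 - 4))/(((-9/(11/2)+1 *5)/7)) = 385/74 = 5.20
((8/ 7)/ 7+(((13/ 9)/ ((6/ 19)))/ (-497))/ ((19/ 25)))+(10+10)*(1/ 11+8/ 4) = 86730727/ 2066526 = 41.97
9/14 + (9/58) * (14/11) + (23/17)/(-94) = 1473644/1784167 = 0.83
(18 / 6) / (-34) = -3 / 34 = -0.09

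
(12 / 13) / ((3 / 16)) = 64 / 13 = 4.92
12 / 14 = 6 / 7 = 0.86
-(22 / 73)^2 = -484 / 5329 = -0.09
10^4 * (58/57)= 580000/57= 10175.44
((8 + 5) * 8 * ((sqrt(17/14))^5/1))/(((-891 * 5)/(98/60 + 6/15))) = -229177 * sqrt(238)/45841950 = -0.08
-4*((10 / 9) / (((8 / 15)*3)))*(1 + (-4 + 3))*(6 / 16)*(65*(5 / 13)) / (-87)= 0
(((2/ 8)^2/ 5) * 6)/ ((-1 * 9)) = -1/ 120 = -0.01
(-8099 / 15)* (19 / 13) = -11837 / 15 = -789.13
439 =439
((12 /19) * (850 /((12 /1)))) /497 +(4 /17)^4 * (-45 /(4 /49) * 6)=-7924584110 /788688803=-10.05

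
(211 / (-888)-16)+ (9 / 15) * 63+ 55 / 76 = 1880053 / 84360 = 22.29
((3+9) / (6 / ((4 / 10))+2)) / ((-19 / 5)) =-60 / 323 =-0.19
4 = 4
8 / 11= 0.73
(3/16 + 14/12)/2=65/96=0.68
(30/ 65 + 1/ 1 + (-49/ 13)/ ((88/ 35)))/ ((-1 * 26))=43/ 29744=0.00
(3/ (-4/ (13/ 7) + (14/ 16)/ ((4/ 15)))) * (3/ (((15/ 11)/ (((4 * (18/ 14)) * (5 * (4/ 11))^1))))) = 179712/ 3283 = 54.74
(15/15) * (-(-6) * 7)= 42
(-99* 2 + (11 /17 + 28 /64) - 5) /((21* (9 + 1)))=-18307 /19040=-0.96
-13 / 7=-1.86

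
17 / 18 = 0.94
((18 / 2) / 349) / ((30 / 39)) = 117 / 3490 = 0.03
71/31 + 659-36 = 19384/31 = 625.29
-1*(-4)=4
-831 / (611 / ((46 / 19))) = -38226 / 11609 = -3.29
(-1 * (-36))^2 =1296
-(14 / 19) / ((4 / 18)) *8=-504 / 19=-26.53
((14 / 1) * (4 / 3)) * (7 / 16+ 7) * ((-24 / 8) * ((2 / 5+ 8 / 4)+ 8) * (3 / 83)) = -64974 / 415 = -156.56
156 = 156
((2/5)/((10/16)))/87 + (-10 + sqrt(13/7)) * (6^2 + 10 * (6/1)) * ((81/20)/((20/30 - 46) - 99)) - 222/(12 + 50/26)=7.33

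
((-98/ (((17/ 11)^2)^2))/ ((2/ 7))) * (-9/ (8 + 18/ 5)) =225983835/ 4844218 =46.65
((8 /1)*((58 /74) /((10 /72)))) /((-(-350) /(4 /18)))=928 /32375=0.03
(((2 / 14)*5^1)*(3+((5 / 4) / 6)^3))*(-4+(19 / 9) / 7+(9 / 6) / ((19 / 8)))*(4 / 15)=-152702587 / 86873472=-1.76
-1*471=-471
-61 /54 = -1.13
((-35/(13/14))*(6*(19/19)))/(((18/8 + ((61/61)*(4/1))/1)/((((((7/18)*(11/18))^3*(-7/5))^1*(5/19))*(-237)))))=-12370674701/291702060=-42.41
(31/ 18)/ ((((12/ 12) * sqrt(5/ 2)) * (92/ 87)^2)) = 26071 * sqrt(10)/ 84640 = 0.97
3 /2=1.50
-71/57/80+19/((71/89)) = 7705919/323760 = 23.80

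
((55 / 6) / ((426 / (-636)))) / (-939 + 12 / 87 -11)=84535 / 5867298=0.01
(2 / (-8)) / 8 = -1 / 32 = -0.03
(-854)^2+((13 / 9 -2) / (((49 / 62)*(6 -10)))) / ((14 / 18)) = 500310931 / 686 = 729316.23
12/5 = 2.40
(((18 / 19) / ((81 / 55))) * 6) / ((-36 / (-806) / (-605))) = -26819650 / 513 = -52280.02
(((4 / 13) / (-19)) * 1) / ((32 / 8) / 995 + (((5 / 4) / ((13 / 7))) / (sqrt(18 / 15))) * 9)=6622720 / 3110780659093 - 1663242000 * sqrt(30) / 3110780659093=-0.00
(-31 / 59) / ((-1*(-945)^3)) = -31 / 49790608875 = -0.00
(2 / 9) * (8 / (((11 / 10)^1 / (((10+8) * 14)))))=407.27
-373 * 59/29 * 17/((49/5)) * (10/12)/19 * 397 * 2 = -3713131075/80997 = -45842.82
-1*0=0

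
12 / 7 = 1.71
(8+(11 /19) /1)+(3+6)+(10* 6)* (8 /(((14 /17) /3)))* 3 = 5263.29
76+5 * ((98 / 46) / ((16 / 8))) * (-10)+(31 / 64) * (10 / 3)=53773 / 2208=24.35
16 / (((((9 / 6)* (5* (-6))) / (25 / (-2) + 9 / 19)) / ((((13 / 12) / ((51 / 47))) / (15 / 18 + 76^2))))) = 1116908 / 1511392905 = 0.00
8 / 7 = 1.14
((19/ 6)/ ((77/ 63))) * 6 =171/ 11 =15.55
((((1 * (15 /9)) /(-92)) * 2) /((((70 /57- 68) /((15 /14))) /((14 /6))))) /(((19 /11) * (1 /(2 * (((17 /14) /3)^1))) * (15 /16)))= 0.00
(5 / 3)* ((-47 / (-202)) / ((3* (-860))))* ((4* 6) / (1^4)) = -47 / 13029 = -0.00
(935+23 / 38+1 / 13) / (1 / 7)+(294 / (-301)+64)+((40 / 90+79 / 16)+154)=10357535395 / 1529424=6772.18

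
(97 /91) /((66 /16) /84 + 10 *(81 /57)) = 58976 /788957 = 0.07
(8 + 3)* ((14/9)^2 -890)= -790834/81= -9763.38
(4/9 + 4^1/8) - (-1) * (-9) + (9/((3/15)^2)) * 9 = 36305/18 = 2016.94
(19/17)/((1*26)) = 0.04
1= 1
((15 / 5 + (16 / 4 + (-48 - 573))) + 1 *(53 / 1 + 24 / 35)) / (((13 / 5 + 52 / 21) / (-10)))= 588330 / 533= 1103.81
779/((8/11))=8569/8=1071.12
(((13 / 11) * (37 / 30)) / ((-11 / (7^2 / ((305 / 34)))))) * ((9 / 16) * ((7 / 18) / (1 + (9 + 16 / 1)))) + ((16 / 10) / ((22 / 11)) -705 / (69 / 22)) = -182519968261 / 814862400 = -223.99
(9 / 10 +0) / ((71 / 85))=153 / 142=1.08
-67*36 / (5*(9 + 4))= -2412 / 65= -37.11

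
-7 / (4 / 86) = -301 / 2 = -150.50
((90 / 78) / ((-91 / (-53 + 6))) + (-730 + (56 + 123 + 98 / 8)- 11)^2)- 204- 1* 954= 301067.66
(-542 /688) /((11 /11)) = -0.79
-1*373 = -373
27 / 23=1.17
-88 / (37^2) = -88 / 1369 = -0.06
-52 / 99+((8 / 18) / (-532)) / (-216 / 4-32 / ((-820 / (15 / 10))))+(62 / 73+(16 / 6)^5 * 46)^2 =65310021057419590961221 / 1696906543802778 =38487694.74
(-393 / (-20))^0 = 1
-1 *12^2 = -144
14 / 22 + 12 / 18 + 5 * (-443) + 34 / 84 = -340847 / 154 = -2213.29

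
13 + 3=16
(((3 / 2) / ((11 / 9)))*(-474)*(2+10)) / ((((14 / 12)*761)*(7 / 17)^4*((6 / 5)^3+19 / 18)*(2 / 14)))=-86581042398000 / 125878602773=-687.81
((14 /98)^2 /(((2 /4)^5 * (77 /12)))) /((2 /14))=0.71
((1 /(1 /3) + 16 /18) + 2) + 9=134 /9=14.89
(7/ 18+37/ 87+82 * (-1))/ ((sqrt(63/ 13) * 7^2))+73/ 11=73/ 11- 42379 * sqrt(91)/ 537138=5.88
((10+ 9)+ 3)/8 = 2.75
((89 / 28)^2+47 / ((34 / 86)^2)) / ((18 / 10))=39122845 / 226576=172.67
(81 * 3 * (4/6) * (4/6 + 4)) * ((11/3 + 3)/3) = 1680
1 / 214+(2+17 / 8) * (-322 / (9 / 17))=-3221443 / 1284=-2508.91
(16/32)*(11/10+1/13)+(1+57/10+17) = 1263/52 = 24.29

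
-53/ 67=-0.79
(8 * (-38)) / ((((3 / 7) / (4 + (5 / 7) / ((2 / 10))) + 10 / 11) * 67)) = -177232 / 37721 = -4.70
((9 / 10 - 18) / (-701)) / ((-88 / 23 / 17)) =-66861 / 616880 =-0.11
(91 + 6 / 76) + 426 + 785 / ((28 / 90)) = 404359 / 133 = 3040.29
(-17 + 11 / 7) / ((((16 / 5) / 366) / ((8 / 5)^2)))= -158112 / 35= -4517.49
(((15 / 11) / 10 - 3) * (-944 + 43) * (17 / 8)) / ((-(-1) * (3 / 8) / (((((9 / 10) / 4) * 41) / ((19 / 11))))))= 118691433 / 1520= 78086.47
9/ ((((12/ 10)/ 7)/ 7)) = 735/ 2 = 367.50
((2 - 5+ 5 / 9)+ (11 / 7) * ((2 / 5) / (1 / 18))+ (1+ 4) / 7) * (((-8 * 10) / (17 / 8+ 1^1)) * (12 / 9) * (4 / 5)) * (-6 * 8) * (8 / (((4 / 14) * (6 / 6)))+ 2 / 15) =41747021824 / 118125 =353413.94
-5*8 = -40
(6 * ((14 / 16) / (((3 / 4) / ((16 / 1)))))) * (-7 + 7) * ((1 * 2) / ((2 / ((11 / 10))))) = 0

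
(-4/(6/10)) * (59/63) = -1180/189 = -6.24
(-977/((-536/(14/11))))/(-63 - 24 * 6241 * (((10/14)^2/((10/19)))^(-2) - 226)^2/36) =-557040824375/50547803739345769692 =-0.00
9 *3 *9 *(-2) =-486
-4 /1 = -4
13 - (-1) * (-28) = -15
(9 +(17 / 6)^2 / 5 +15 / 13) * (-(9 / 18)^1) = -27517 / 4680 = -5.88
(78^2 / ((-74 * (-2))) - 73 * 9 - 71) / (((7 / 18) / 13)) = -5947110 / 259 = -22961.81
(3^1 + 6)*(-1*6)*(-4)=216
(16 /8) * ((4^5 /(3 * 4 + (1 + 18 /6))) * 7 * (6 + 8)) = 12544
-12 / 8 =-1.50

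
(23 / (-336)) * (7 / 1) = -23 / 48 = -0.48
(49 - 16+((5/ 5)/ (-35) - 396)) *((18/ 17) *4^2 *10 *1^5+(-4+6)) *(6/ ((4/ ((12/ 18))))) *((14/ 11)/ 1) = -74050568/ 935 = -79198.47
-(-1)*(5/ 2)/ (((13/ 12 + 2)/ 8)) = 240/ 37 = 6.49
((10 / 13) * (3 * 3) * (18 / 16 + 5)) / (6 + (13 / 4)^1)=2205 / 481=4.58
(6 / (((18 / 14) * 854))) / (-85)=-0.00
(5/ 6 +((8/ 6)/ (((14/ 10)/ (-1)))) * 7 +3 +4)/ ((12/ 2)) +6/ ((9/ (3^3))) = 655/ 36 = 18.19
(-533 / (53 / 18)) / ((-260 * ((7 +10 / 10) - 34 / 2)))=-41 / 530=-0.08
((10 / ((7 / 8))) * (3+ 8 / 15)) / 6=424 / 63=6.73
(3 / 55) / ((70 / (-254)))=-381 / 1925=-0.20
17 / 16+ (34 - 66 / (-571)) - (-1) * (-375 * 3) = -9956613 / 9136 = -1089.82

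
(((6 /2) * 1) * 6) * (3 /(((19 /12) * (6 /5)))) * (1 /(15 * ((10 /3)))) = 54 /95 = 0.57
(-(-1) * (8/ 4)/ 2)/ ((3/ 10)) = 3.33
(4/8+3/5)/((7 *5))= 11/350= 0.03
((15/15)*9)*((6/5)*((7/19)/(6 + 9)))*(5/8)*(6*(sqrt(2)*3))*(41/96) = 7749*sqrt(2)/6080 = 1.80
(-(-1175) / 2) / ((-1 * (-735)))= 235 / 294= 0.80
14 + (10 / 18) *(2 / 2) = 131 / 9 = 14.56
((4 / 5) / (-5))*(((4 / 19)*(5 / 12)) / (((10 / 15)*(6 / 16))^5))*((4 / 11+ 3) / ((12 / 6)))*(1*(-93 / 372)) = 18944 / 3135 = 6.04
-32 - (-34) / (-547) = -17538 / 547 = -32.06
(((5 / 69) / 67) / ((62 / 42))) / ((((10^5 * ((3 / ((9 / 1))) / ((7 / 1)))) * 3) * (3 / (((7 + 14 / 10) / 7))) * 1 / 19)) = 931 / 2388550000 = 0.00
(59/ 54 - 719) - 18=-39739/ 54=-735.91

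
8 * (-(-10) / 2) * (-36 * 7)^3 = -640120320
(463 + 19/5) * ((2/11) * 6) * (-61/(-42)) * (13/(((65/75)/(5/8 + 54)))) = 93326157/154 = 606014.01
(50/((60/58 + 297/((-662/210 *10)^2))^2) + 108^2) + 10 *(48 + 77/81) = 31482161880681010034/2584396400367681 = 12181.63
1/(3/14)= 4.67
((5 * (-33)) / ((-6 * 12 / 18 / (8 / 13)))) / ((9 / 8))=880 / 39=22.56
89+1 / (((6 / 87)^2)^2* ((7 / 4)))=709773 / 28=25349.04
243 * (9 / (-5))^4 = 1594323 / 625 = 2550.92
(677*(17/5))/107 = 21.51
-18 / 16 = -9 / 8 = -1.12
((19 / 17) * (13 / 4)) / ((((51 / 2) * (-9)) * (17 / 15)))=-1235 / 88434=-0.01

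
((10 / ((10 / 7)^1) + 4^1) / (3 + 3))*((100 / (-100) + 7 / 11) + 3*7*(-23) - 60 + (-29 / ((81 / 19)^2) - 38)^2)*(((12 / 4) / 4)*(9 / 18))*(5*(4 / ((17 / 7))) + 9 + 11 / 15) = 12655.49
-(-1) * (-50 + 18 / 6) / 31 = -47 / 31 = -1.52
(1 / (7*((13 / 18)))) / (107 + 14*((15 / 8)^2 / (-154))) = 12672 / 6834373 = 0.00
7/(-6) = -1.17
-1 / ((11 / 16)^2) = -2.12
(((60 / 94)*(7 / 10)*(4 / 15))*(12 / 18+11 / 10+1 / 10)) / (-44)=-0.01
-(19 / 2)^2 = -361 / 4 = -90.25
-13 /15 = -0.87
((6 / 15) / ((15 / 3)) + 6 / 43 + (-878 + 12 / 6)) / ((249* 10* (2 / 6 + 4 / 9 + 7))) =-706098 / 15614375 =-0.05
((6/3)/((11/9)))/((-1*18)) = -1/11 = -0.09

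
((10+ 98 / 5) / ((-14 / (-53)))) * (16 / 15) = 62752 / 525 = 119.53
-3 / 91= -0.03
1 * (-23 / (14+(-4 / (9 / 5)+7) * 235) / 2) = -207 / 20462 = -0.01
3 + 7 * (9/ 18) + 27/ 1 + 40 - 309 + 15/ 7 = -3267/ 14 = -233.36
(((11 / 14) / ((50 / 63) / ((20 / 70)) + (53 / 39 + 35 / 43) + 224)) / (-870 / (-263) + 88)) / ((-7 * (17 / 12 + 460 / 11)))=-36946503 / 297503044600027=-0.00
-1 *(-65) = 65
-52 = -52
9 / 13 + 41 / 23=2.47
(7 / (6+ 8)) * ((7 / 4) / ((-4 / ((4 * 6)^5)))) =-1741824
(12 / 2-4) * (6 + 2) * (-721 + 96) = -10000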